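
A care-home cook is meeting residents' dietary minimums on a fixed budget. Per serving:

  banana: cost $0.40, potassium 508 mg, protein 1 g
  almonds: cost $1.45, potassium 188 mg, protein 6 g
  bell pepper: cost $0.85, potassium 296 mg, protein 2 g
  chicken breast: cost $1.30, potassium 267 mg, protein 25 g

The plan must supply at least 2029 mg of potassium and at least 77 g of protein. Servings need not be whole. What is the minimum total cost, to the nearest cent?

$4.85

For a min-cost LP with two ≥-constraints, a basic feasible solution has at most two positive variables.
banana only: max(2029/508, 77/1) = 77 servings → $30.80.
almonds only: max(2029/188, 77/6) = 12.83 servings → $18.61.
bell pepper only: max(2029/296, 77/2) = 38.5 servings → $32.73.
chicken breast only: max(2029/267, 77/25) = 7.599 servings → $9.88.
banana + almonds: intersection lies outside the first quadrant.
banana + bell pepper: the both-tight solution has a negative serving — not a feasible corner.
banana + chicken breast with both tight: 2.426 servings and 2.983 servings → $4.85.
almonds + bell pepper: intersection lies outside the first quadrant.
almonds + chicken breast with both tight: 9.737 servings and 0.7431 servings → $15.08.
bell pepper + chicken breast with both tight: 4.394 servings and 2.729 servings → $7.28.
So the least-cost plan costs $4.85.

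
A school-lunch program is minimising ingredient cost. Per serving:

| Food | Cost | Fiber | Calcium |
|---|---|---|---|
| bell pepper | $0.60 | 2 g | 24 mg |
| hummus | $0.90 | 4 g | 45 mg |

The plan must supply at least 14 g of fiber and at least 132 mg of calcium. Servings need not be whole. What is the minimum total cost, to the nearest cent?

bell pepper only: max(14/2, 132/24) = 7 servings → $4.20.
hummus only: max(14/4, 132/45) = 3.5 servings → $3.15.
bell pepper + hummus: the both-tight solution has a negative serving — not a feasible corner.
The minimum over all feasible corners is $3.15.

$3.15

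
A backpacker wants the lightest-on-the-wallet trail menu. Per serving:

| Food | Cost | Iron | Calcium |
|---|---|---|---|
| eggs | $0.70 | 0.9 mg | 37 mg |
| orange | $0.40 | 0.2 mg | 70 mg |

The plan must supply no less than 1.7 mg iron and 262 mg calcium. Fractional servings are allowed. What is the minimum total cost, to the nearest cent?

$2.08

The cheapest plan sits at a corner of the feasible region — with two constraints it uses at most two foods.
eggs only: max(1.7/0.9, 262/37) = 7.081 servings → $4.96.
orange only: max(1.7/0.2, 262/70) = 8.5 servings → $3.40.
eggs + orange with both tight: 1.198 servings and 3.11 servings → $2.08.
So the least-cost plan costs $2.08.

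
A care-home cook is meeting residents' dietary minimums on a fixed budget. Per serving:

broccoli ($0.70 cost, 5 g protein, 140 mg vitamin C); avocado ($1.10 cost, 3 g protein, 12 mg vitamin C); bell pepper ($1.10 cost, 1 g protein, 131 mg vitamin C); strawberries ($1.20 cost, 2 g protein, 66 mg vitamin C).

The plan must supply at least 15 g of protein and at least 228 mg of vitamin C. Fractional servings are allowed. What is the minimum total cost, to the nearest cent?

$2.10

broccoli only: max(15/5, 228/140) = 3 servings → $2.10.
avocado only: max(15/3, 228/12) = 19 servings → $20.90.
bell pepper only: max(15/1, 228/131) = 15 servings → $16.50.
strawberries only: max(15/2, 228/66) = 7.5 servings → $9.00.
broccoli + avocado with both tight: 1.4 servings and 2.667 servings → $3.91.
broccoli + bell pepper: the both-tight solution has a negative serving — not a feasible corner.
broccoli + strawberries: the both-tight solution has a negative serving — not a feasible corner.
avocado + bell pepper with both tight: 4.559 servings and 1.323 servings → $6.47.
avocado + strawberries with both tight: 3.069 servings and 2.897 servings → $6.85.
bell pepper + strawberries: intersection lies outside the first quadrant.
Cheapest feasible corner: $2.10.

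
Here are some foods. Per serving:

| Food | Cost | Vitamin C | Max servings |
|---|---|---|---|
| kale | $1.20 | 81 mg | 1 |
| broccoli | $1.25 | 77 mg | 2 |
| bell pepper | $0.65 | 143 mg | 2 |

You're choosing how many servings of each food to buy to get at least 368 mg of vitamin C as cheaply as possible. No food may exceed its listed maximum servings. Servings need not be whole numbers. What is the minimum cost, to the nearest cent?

Cost per mg of vitamin C: bell pepper $0.0045, kale $0.0148, broccoli $0.0162.
Take 2 servings of bell pepper: +286.0 mg vitamin C for $1.30 (total $1.30, still need 82.0 mg).
Take 1 serving of kale: +81.0 mg vitamin C for $1.20 (total $2.50, still need 1.0 mg).
Take 0.01299 servings of broccoli: +1.0 mg vitamin C for $0.02 (total $2.52, still need 0.0 mg).
Greedy by cheapest-per-mg is optimal for a single linear constraint, so the minimum cost is $2.52.

$2.52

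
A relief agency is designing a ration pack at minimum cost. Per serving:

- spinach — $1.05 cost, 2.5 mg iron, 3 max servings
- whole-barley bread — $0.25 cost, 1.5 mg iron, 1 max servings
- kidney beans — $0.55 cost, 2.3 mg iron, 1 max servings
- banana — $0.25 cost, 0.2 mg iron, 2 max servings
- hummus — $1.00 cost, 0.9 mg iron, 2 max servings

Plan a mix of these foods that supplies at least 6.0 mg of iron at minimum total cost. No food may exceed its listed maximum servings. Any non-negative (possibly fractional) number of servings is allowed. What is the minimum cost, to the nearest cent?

Cost per mg of iron: whole-barley bread $0.1667, kidney beans $0.2391, spinach $0.4200, hummus $1.1111, banana $1.2500.
Take 1 serving of whole-barley bread: +1.5 mg iron for $0.25 (total $0.25, still need 4.5 mg).
Take 1 serving of kidney beans: +2.3 mg iron for $0.55 (total $0.80, still need 2.2 mg).
Take 0.88 servings of spinach: +2.2 mg iron for $0.92 (total $1.72, still need 0.0 mg).
Filling from the cheapest source first is optimal under one linear minimum: $1.72.

$1.72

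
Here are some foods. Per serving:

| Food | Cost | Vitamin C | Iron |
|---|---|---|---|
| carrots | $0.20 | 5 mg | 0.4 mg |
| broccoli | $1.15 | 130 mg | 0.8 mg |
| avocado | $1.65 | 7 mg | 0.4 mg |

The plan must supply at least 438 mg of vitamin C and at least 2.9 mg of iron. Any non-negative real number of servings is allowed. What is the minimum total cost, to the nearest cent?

A basic optimal solution has at most two foods positive. Try each food alone and each pair with both targets met exactly.
carrots only: max(438/5, 2.9/0.4) = 87.6 servings → $17.52.
broccoli only: max(438/130, 2.9/0.8) = 3.625 servings → $4.17.
avocado only: max(438/7, 2.9/0.4) = 62.57 servings → $103.24.
carrots + broccoli with both tight: 0.5542 servings and 3.348 servings → $3.96.
carrots + avocado: the both-tight solution has a negative serving — not a feasible corner.
broccoli + avocado with both tight: 3.338 servings and 0.5733 servings → $4.79.
Cheapest feasible corner: $3.96.

$3.96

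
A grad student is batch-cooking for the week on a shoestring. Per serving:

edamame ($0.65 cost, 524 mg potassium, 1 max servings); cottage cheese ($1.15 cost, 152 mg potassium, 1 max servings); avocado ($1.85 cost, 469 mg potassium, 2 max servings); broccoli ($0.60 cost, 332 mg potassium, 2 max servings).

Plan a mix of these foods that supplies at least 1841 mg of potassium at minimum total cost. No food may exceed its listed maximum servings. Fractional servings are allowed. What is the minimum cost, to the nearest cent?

Cost per mg of potassium: edamame $0.0012, broccoli $0.0018, avocado $0.0039, cottage cheese $0.0076.
Take 1 serving of edamame: +524.0 mg potassium for $0.65 (total $0.65, still need 1317.0 mg).
Take 2 servings of broccoli: +664.0 mg potassium for $1.20 (total $1.85, still need 653.0 mg).
Take 1.392 servings of avocado: +653.0 mg potassium for $2.58 (total $4.43, still need 0.0 mg).
Greedy by cheapest-per-mg is optimal for a single linear constraint, so the minimum cost is $4.43.

$4.43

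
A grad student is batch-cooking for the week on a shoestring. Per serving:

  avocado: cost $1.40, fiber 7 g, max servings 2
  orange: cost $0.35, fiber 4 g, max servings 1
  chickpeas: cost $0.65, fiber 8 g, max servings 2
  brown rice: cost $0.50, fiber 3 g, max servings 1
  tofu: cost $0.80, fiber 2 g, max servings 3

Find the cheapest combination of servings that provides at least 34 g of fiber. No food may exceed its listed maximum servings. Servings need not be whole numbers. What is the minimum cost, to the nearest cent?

Cost per g of fiber: chickpeas $0.0813, orange $0.0875, brown rice $0.1667, avocado $0.2000, tofu $0.4000.
Take 2 servings of chickpeas: +16.0 g fiber for $1.30 (total $1.30, still need 18.0 g).
Take 1 serving of orange: +4.0 g fiber for $0.35 (total $1.65, still need 14.0 g).
Take 1 serving of brown rice: +3.0 g fiber for $0.50 (total $2.15, still need 11.0 g).
Take 1.571 servings of avocado: +11.0 g fiber for $2.20 (total $4.35, still need 0.0 g).
Greedy by cheapest-per-g is optimal for a single linear constraint, so the minimum cost is $4.35.

$4.35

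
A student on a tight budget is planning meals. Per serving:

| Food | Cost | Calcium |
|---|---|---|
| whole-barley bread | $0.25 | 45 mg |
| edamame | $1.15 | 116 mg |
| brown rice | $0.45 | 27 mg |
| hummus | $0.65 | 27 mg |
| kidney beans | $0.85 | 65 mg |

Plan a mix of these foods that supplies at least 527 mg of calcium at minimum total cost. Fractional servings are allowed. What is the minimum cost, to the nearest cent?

$2.93

Cost per mg of calcium: whole-barley bread $0.0056, edamame $0.0099, kidney beans $0.0131, brown rice $0.0167, hummus $0.0241.
With no serving limits, use only whole-barley bread: 527 mg / 45 mg = 11.71 servings × $0.25 = $2.93.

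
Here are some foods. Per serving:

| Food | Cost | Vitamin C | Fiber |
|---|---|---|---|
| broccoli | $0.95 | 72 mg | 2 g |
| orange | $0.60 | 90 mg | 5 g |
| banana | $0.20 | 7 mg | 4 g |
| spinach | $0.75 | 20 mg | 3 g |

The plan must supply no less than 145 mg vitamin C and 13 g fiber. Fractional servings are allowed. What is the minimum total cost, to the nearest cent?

$1.18

An LP optimum is at a vertex; with two nutrient constraints at most two foods are used. Check each candidate.
broccoli only: max(145/72, 13/2) = 6.5 servings → $6.17.
orange only: max(145/90, 13/5) = 2.6 servings → $1.56.
banana only: max(145/7, 13/4) = 20.71 servings → $4.14.
spinach only: max(145/20, 13/3) = 7.25 servings → $5.44.
broccoli + orange with both targets exact would need a negative amount; discard.
broccoli + banana with both tight: 1.785 servings and 2.358 servings → $2.17.
broccoli + spinach with both tight: 0.9943 servings and 3.67 servings → $3.70.
orange + banana with both tight: 1.505 servings and 1.369 servings → $1.18.
orange + spinach with both tight: 1.029 servings and 2.618 servings → $2.58.
banana + spinach: the both-tight solution has a negative serving — not a feasible corner.
Cheapest feasible corner: $1.18.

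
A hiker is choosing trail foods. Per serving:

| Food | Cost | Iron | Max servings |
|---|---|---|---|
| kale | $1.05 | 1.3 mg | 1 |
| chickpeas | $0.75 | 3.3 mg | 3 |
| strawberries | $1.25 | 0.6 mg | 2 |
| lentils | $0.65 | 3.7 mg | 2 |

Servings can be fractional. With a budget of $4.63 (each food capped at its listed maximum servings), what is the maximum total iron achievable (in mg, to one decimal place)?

Iron per dollar: lentils 5.692, chickpeas 4.4, kale 1.238, strawberries 0.48.
Take 2 servings of lentils: spends $1.30, +7.4 mg iron (running total 7.4 mg).
Take 3 servings of chickpeas: spends $2.25, +9.9 mg iron (running total 17.3 mg).
Take 1 serving of kale: spends $1.05, +1.3 mg iron (running total 18.6 mg).
Take 0.024 servings of strawberries: spends $0.03, +0.0 mg iron (running total 18.6 mg).
Filling greedily by iron-per-dollar is optimal for one linear limit, giving 18.6 mg.

18.6 mg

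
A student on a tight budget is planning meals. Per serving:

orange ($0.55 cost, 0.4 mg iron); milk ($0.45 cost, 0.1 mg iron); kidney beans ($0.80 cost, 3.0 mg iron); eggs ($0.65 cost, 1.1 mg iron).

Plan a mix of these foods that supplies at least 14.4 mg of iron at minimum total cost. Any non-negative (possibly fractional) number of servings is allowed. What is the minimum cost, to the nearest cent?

Cost per mg of iron: kidney beans $0.2667, eggs $0.5909, orange $1.3750, milk $4.5000.
With no serving limits, use only kidney beans: 14.4 mg / 3.0 mg = 4.8 servings × $0.80 = $3.84.

$3.84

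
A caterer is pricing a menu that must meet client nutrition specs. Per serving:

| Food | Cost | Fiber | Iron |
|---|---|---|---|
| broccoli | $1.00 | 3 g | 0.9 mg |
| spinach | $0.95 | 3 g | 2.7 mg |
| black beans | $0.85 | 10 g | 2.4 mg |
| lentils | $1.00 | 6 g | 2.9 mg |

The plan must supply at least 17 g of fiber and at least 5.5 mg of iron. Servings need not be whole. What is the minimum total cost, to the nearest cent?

$1.92

Compare the cost at each extreme point of the feasible region.
broccoli only: max(17/3, 5.5/0.9) = 6.111 servings → $6.11.
spinach only: max(17/3, 5.5/2.7) = 5.667 servings → $5.38.
black beans only: max(17/10, 5.5/2.4) = 2.292 servings → $1.95.
lentils only: max(17/6, 5.5/2.9) = 2.833 servings → $2.83.
broccoli + spinach with both tight: 5.444 servings and 0.2222 servings → $5.66.
broccoli + black beans: the both-tight solution has a negative serving — not a feasible corner.
broccoli + lentils with both tight: 4.939 servings and 0.3636 servings → $5.30.
spinach + black beans with both tight: 0.7172 servings and 1.485 servings → $1.94.
spinach + lentils with both targets exact would need a negative amount; discard.
black beans + lentils with both tight: 1.116 servings and 0.9726 servings → $1.92.
So the least-cost plan costs $1.92.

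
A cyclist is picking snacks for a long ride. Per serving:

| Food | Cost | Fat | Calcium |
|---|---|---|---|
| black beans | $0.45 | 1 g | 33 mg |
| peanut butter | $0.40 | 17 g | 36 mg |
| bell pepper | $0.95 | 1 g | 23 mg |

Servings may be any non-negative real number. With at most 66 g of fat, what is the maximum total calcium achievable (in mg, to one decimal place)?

Calcium per g fat: black beans 33, bell pepper 23, peanut butter 2.118.
With no serving limits, spend the whole fat allowance on black beans: 66 g / 1 g × 33 mg = 2178.0 mg.

2178.0 mg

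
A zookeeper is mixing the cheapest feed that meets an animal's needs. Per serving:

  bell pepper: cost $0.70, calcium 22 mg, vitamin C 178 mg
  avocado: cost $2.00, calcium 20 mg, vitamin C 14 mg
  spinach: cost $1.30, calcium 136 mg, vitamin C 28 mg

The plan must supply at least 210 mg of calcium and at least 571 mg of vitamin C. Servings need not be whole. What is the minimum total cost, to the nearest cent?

bell pepper only: max(210/22, 571/178) = 9.545 servings → $6.68.
avocado only: max(210/20, 571/14) = 40.79 servings → $81.57.
spinach only: max(210/136, 571/28) = 20.39 servings → $26.51.
bell pepper + avocado with both tight: 2.608 servings and 7.632 servings → $17.09.
bell pepper + spinach with both tight: 3.042 servings and 1.052 servings → $3.50.
avocado + spinach: the both-tight solution has a negative serving — not a feasible corner.
So the least-cost plan costs $3.50.

$3.50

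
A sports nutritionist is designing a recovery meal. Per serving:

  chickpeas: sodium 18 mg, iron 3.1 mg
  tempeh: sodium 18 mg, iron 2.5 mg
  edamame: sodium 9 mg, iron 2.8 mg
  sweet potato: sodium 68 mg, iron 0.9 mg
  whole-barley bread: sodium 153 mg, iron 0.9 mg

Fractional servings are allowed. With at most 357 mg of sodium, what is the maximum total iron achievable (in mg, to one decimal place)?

111.1 mg

Iron per mg sodium: edamame 0.3111, chickpeas 0.1722, tempeh 0.1389, sweet potato 0.01324, whole-barley bread 0.005882.
With no serving limits, spend the whole sodium allowance on edamame: 357 mg / 9 mg × 2.8 mg = 111.1 mg.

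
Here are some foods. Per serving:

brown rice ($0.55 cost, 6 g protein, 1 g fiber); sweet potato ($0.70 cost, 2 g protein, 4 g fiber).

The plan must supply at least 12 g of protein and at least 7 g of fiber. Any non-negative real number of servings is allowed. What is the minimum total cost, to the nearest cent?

brown rice only: max(12/6, 7/1) = 7 servings → $3.85.
sweet potato only: max(12/2, 7/4) = 6 servings → $4.20.
brown rice + sweet potato with both tight: 1.545 servings and 1.364 servings → $1.80.
Cheapest feasible corner: $1.80.

$1.80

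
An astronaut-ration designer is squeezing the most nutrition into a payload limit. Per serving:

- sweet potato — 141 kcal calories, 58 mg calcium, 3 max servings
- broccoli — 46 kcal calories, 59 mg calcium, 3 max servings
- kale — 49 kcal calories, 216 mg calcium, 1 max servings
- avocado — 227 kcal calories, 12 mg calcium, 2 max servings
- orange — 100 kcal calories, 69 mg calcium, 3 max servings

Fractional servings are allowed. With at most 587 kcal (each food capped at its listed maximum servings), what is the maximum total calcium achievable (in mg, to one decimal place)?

Calcium per kcal: kale 4.408, broccoli 1.283, orange 0.69, sweet potato 0.4113, avocado 0.05286.
Take 1 serving of kale: uses 49 kcal, +216.0 mg calcium (running total 216.0 mg).
Take 3 servings of broccoli: uses 138 kcal, +177.0 mg calcium (running total 393.0 mg).
Take 3 servings of orange: uses 300 kcal, +207.0 mg calcium (running total 600.0 mg).
Take 0.7092 servings of sweet potato: uses 100 kcal, +41.1 mg calcium (running total 641.1 mg).
Filling greedily by calcium-per-kcal is optimal for one linear limit, giving 641.1 mg.

641.1 mg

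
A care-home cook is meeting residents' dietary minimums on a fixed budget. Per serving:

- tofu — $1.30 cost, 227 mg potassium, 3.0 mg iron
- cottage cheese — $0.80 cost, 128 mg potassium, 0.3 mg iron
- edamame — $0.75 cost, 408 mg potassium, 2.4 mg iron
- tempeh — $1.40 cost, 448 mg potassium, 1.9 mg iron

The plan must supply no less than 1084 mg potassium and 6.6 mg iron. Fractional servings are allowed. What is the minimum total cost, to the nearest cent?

The cheapest plan sits at a corner of the feasible region — with two constraints it uses at most two foods.
tofu only: max(1084/227, 6.6/3.0) = 4.775 servings → $6.21.
cottage cheese only: max(1084/128, 6.6/0.3) = 22 servings → $17.60.
edamame only: max(1084/408, 6.6/2.4) = 2.75 servings → $2.06.
tempeh only: max(1084/448, 6.6/1.9) = 3.474 servings → $4.86.
tofu + cottage cheese with both tight: 1.645 servings and 5.552 servings → $6.58.
tofu + edamame with both tight: 0.1343 servings and 2.582 servings → $2.11.
tofu + tempeh with both tight: 0.983 servings and 1.922 servings → $3.97.
cottage cheese + edamame with both targets exact would need a negative amount; discard.
cottage cheese + tempeh: intersection lies outside the first quadrant.
edamame + tempeh: intersection lies outside the first quadrant.
Cheapest feasible corner: $2.06.

$2.06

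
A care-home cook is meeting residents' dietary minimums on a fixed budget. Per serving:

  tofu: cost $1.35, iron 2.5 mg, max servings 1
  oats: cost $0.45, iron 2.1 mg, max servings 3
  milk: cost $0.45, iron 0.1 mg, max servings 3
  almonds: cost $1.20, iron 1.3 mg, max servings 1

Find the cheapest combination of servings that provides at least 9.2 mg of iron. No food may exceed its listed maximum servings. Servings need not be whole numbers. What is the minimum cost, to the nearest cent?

$3.07

Cost per mg of iron: oats $0.2143, tofu $0.5400, almonds $0.9231, milk $4.5000.
Take 3 servings of oats: +6.3 mg iron for $1.35 (total $1.35, still need 2.9 mg).
Take 1 serving of tofu: +2.5 mg iron for $1.35 (total $2.70, still need 0.4 mg).
Take 0.3077 servings of almonds: +0.4 mg iron for $0.37 (total $3.07, still need 0.0 mg).
Filling from the cheapest source first is optimal under one linear minimum: $3.07.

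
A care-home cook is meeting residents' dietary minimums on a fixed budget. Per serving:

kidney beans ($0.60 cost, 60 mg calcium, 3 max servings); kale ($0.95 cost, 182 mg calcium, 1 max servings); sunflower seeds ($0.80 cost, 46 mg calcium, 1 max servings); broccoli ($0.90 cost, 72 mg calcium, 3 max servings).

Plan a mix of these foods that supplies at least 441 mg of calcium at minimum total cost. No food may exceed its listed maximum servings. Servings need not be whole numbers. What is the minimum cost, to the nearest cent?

Cost per mg of calcium: kale $0.0052, kidney beans $0.0100, broccoli $0.0125, sunflower seeds $0.0174.
Take 1 serving of kale: +182.0 mg calcium for $0.95 (total $0.95, still need 259.0 mg).
Take 3 servings of kidney beans: +180.0 mg calcium for $1.80 (total $2.75, still need 79.0 mg).
Take 1.097 servings of broccoli: +79.0 mg calcium for $0.99 (total $3.74, still need 0.0 mg).
Filling from the cheapest source first is optimal under one linear minimum: $3.74.

$3.74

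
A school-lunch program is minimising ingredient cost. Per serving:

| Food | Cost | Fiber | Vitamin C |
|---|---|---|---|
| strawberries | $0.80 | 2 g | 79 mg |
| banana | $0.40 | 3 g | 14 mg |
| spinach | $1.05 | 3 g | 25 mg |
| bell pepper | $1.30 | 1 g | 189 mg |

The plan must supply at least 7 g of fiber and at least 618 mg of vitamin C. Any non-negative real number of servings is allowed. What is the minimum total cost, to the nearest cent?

$4.64

A basic optimal solution has at most two foods positive. Try each food alone and each pair with both targets met exactly.
strawberries only: max(7/2, 618/79) = 7.823 servings → $6.26.
banana only: max(7/3, 618/14) = 44.14 servings → $17.66.
spinach only: max(7/3, 618/25) = 24.72 servings → $25.96.
bell pepper only: max(7/1, 618/189) = 7 servings → $9.10.
strawberries + banana with both targets exact would need a negative amount; discard.
strawberries + spinach: intersection lies outside the first quadrant.
strawberries + bell pepper with both tight: 2.358 servings and 2.284 servings → $4.86.
banana + spinach: the both-tight solution has a negative serving — not a feasible corner.
banana + bell pepper with both tight: 1.275 servings and 3.175 servings → $4.64.
spinach + bell pepper with both tight: 1.301 servings and 3.098 servings → $5.39.
So the least-cost plan costs $4.64.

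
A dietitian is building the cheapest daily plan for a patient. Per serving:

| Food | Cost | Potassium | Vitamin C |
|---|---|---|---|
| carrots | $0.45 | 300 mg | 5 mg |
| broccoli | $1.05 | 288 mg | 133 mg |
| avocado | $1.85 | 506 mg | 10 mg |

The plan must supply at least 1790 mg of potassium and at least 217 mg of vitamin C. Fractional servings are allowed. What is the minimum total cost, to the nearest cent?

$3.59

Two binding constraints pin down two serving amounts, so the optimal mix uses at most two foods. The candidates are each food alone (scaled to the tighter of potassium/vitamin C) and each pair with both constraints tight.
carrots only: max(1790/300, 217/5) = 43.4 servings → $19.53.
broccoli only: max(1790/288, 217/133) = 6.215 servings → $6.53.
avocado only: max(1790/506, 217/10) = 21.7 servings → $40.15.
carrots + broccoli with both tight: 4.565 servings and 1.46 servings → $3.59.
carrots + avocado with both targets exact would need a negative amount; discard.
broccoli + avocado with both tight: 1.427 servings and 2.726 servings → $6.54.
Cheapest feasible corner: $3.59.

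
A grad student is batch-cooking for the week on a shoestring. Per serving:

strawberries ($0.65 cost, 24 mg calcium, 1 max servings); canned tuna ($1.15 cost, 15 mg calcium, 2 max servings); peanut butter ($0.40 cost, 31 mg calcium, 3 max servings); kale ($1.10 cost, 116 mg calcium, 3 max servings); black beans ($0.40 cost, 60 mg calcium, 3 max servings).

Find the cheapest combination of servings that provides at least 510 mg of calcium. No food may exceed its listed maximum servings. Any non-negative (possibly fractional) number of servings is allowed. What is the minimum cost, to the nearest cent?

Cost per mg of calcium: black beans $0.0067, kale $0.0095, peanut butter $0.0129, strawberries $0.0271, canned tuna $0.0767.
Take 3 servings of black beans: +180.0 mg calcium for $1.20 (total $1.20, still need 330.0 mg).
Take 2.845 servings of kale: +330.0 mg calcium for $3.13 (total $4.33, still need 0.0 mg).
Greedy by cheapest-per-mg is optimal for a single linear constraint, so the minimum cost is $4.33.

$4.33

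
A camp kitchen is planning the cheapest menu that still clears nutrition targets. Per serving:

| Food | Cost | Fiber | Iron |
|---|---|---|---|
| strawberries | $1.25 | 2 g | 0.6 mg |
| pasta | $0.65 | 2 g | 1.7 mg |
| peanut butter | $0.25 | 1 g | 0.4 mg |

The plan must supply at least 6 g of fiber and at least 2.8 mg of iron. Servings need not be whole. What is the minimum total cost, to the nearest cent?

For a min-cost LP with two ≥-constraints, a basic feasible solution has at most two positive variables.
strawberries only: max(6/2, 2.8/0.6) = 4.667 servings → $5.83.
pasta only: max(6/2, 2.8/1.7) = 3 servings → $1.95.
peanut butter only: max(6/1, 2.8/0.4) = 7 servings → $1.75.
strawberries + pasta with both tight: 2.091 servings and 0.9091 servings → $3.20.
strawberries + peanut butter: the both-tight solution has a negative serving — not a feasible corner.
pasta + peanut butter with both tight: 0.4444 servings and 5.111 servings → $1.57.
Cheapest feasible corner: $1.57.

$1.57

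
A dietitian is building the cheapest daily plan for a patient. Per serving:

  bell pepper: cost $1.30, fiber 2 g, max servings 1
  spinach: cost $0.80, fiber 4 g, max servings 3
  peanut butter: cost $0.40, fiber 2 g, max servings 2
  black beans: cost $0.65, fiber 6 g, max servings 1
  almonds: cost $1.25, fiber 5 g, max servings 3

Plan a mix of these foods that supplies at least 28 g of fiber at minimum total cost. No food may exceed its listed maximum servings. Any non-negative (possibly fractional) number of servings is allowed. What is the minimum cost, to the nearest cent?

Cost per g of fiber: black beans $0.1083, spinach $0.2000, peanut butter $0.2000, almonds $0.2500, bell pepper $0.6500.
Take 1 serving of black beans: +6.0 g fiber for $0.65 (total $0.65, still need 22.0 g).
Take 3 servings of spinach: +12.0 g fiber for $2.40 (total $3.05, still need 10.0 g).
Take 2 servings of peanut butter: +4.0 g fiber for $0.80 (total $3.85, still need 6.0 g).
Take 1.2 servings of almonds: +6.0 g fiber for $1.50 (total $5.35, still need 0.0 g).
Greedy by cheapest-per-g is optimal for a single linear constraint, so the minimum cost is $5.35.

$5.35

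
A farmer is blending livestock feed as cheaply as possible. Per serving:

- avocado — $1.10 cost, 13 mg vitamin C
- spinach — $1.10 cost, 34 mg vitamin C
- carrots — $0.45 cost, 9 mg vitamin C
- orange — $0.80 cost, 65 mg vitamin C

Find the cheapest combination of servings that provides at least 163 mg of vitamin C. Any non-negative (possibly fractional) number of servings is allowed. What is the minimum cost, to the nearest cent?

$2.01

Cost per mg of vitamin C: orange $0.0123, spinach $0.0324, carrots $0.0500, avocado $0.0846.
With no serving limits, use only orange: 163 mg / 65 mg = 2.508 servings × $0.80 = $2.01.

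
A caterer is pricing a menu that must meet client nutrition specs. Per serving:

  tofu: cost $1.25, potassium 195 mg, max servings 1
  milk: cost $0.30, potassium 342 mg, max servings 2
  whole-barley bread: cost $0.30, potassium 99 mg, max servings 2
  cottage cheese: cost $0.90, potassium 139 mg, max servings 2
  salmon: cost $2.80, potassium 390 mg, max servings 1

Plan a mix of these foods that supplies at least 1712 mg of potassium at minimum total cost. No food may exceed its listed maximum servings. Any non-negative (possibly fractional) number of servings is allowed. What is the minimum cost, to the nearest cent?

$6.81

Cost per mg of potassium: milk $0.0009, whole-barley bread $0.0030, tofu $0.0064, cottage cheese $0.0065, salmon $0.0072.
Take 2 servings of milk: +684.0 mg potassium for $0.60 (total $0.60, still need 1028.0 mg).
Take 2 servings of whole-barley bread: +198.0 mg potassium for $0.60 (total $1.20, still need 830.0 mg).
Take 1 serving of tofu: +195.0 mg potassium for $1.25 (total $2.45, still need 635.0 mg).
Take 2 servings of cottage cheese: +278.0 mg potassium for $1.80 (total $4.25, still need 357.0 mg).
Take 0.9154 servings of salmon: +357.0 mg potassium for $2.56 (total $6.81, still need 0.0 mg).
Filling from the cheapest source first is optimal under one linear minimum: $6.81.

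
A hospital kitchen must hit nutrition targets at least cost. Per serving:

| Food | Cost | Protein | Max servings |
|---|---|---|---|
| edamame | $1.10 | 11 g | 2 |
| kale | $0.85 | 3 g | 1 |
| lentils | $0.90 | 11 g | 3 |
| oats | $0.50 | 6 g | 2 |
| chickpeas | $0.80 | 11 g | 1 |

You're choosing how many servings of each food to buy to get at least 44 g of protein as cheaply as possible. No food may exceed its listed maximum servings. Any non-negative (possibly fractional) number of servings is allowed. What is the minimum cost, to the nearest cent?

$3.50

Cost per g of protein: chickpeas $0.0727, lentils $0.0818, oats $0.0833, edamame $0.1000, kale $0.2833.
Take 1 serving of chickpeas: +11.0 g protein for $0.80 (total $0.80, still need 33.0 g).
Take 3 servings of lentils: +33.0 g protein for $2.70 (total $3.50, still need 0.0 g).
Greedy by cheapest-per-g is optimal for a single linear constraint, so the minimum cost is $3.50.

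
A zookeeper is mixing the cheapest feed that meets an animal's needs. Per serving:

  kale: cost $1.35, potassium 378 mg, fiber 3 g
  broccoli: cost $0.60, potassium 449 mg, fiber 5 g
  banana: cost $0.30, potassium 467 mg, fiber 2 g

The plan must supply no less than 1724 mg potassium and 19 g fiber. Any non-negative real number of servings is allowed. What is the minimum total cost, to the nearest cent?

$2.28

kale only: max(1724/378, 19/3) = 6.333 servings → $8.55.
broccoli only: max(1724/449, 19/5) = 3.84 servings → $2.30.
banana only: max(1724/467, 19/2) = 9.5 servings → $2.85.
kale + broccoli with both tight: 0.1639 servings and 3.702 servings → $2.44.
kale + banana: intersection lies outside the first quadrant.
broccoli + banana with both tight: 3.775 servings and 0.06193 servings → $2.28.
The minimum over all feasible corners is $2.28.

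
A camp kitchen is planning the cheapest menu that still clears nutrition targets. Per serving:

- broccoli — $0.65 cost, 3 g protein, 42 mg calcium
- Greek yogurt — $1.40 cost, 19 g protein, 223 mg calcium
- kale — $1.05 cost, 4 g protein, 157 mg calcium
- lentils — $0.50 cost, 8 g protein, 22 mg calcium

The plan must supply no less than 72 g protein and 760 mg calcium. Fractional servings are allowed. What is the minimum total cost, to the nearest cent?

This is a tiny linear program; its minimum lies at a vertex of the feasible set. List the vertices and price them.
broccoli only: max(72/3, 760/42) = 24 servings → $15.60.
Greek yogurt only: max(72/19, 760/223) = 3.789 servings → $5.31.
kale only: max(72/4, 760/157) = 18 servings → $18.90.
lentils only: max(72/8, 760/22) = 34.55 servings → $17.27.
broccoli + Greek yogurt: the both-tight solution has a negative serving — not a feasible corner.
broccoli + kale: intersection lies outside the first quadrant.
broccoli + lentils with both tight: 16.65 servings and 2.756 servings → $12.20.
Greek yogurt + kale with both targets exact would need a negative amount; discard.
Greek yogurt + lentils with both tight: 3.291 servings and 1.183 servings → $5.20.
kale + lentils with both tight: 3.849 servings and 7.075 servings → $7.58.
So the least-cost plan costs $5.20.

$5.20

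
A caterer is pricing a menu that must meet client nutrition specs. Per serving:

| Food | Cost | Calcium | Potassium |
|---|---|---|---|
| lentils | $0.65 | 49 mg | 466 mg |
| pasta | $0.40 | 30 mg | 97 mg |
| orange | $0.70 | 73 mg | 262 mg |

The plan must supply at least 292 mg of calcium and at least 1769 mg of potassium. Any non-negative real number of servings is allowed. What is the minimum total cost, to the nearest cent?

With two linear requirements the optimum uses one or two foods; enumerate the corners.
lentils only: max(292/49, 1769/466) = 5.959 servings → $3.87.
pasta only: max(292/30, 1769/97) = 18.24 servings → $7.29.
orange only: max(292/73, 1769/262) = 6.752 servings → $4.73.
lentils + pasta with both tight: 2.682 servings and 5.353 servings → $3.88.
lentils + orange with both tight: 2.485 servings and 2.332 servings → $3.25.
pasta + orange with both targets exact would need a negative amount; discard.
Cheapest feasible corner: $3.25.

$3.25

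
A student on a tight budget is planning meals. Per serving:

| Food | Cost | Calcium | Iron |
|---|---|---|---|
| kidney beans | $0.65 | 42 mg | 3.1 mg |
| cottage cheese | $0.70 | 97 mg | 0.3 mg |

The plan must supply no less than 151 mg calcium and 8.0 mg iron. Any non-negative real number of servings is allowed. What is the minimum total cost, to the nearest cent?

$1.97

Minimising a linear cost over {calcium ≥ 151, iron ≥ 8.0, servings ≥ 0} — the optimum is at a vertex, using one or two foods.
kidney beans only: max(151/42, 8.0/3.1) = 3.595 servings → $2.34.
cottage cheese only: max(151/97, 8.0/0.3) = 26.67 servings → $18.67.
kidney beans + cottage cheese with both tight: 2.536 servings and 0.4585 servings → $1.97.
Cheapest feasible corner: $1.97.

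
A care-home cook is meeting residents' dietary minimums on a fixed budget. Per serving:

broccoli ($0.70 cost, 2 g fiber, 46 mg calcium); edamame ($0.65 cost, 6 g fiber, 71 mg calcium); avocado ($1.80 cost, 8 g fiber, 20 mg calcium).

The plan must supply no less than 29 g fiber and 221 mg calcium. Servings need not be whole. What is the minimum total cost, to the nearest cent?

Compare the cost at each extreme point of the feasible region.
broccoli only: max(29/2, 221/46) = 14.5 servings → $10.15.
edamame only: max(29/6, 221/71) = 4.833 servings → $3.14.
avocado only: max(29/8, 221/20) = 11.05 servings → $19.89.
broccoli + edamame: intersection lies outside the first quadrant.
broccoli + avocado with both tight: 3.622 servings and 2.72 servings → $7.43.
edamame + avocado with both tight: 2.652 servings and 1.636 servings → $4.67.
The minimum over all feasible corners is $3.14.

$3.14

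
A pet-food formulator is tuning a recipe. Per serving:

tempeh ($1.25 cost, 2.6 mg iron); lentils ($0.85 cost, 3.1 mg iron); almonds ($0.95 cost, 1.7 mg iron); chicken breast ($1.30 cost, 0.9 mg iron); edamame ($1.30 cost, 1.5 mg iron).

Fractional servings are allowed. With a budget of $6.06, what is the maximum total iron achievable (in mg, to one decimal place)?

22.1 mg

Iron per dollar: lentils 3.647, tempeh 2.08, almonds 1.789, edamame 1.154, chicken breast 0.6923.
With no serving limits, spend the whole cost allowance on lentils: $6.06 / $0.85 × 3.1 mg = 22.1 mg.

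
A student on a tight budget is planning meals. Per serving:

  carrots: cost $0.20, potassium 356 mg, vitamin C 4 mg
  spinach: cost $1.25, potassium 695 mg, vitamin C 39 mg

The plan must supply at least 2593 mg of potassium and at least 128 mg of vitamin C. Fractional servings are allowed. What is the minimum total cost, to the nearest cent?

carrots only: max(2593/356, 128/4) = 32 servings → $6.40.
spinach only: max(2593/695, 128/39) = 3.731 servings → $4.66.
carrots + spinach with both tight: 1.096 servings and 3.17 servings → $4.18.
So the least-cost plan costs $4.18.

$4.18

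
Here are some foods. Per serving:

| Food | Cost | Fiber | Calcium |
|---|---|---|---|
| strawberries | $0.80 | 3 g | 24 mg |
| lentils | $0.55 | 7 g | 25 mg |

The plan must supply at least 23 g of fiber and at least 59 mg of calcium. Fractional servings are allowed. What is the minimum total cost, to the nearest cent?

$1.81

With two linear requirements the optimum uses one or two foods; enumerate the corners.
strawberries only: max(23/3, 59/24) = 7.667 servings → $6.13.
lentils only: max(23/7, 59/25) = 3.286 servings → $1.81.
strawberries + lentils with both targets exact would need a negative amount; discard.
So the least-cost plan costs $1.81.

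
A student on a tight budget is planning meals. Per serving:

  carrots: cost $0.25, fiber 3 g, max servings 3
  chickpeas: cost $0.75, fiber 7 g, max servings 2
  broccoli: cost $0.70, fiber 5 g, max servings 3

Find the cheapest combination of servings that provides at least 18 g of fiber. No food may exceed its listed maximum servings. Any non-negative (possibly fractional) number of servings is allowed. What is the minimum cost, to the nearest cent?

Cost per g of fiber: carrots $0.0833, chickpeas $0.1071, broccoli $0.1400.
Take 3 servings of carrots: +9.0 g fiber for $0.75 (total $0.75, still need 9.0 g).
Take 1.286 servings of chickpeas: +9.0 g fiber for $0.96 (total $1.71, still need 0.0 g).
Filling from the cheapest source first is optimal under one linear minimum: $1.71.

$1.71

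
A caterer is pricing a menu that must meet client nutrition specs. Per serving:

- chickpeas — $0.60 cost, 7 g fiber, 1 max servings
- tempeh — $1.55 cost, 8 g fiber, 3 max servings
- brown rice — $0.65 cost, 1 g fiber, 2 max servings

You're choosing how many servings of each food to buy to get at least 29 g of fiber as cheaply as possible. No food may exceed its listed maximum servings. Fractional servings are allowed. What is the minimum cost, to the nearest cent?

Cost per g of fiber: chickpeas $0.0857, tempeh $0.1938, brown rice $0.6500.
Take 1 serving of chickpeas: +7.0 g fiber for $0.60 (total $0.60, still need 22.0 g).
Take 2.75 servings of tempeh: +22.0 g fiber for $4.26 (total $4.86, still need 0.0 g).
Greedy by cheapest-per-g is optimal for a single linear constraint, so the minimum cost is $4.86.

$4.86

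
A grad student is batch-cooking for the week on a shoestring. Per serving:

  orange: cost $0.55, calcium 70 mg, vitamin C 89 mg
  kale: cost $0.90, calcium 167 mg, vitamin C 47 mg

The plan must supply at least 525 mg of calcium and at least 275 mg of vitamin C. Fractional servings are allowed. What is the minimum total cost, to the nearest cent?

With two linear requirements the optimum uses one or two foods; enumerate the corners.
orange only: max(525/70, 275/89) = 7.5 servings → $4.12.
kale only: max(525/167, 275/47) = 5.851 servings → $5.27.
orange + kale with both tight: 1.836 servings and 2.374 servings → $3.15.
Cheapest feasible corner: $3.15.

$3.15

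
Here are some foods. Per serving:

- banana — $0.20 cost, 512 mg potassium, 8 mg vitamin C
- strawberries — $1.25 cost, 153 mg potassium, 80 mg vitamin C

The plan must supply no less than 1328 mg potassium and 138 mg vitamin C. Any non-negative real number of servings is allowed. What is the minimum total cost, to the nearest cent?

banana only: max(1328/512, 138/8) = 17.25 servings → $3.45.
strawberries only: max(1328/153, 138/80) = 8.68 servings → $10.85.
banana + strawberries with both tight: 2.142 servings and 1.511 servings → $2.32.
So the least-cost plan costs $2.32.

$2.32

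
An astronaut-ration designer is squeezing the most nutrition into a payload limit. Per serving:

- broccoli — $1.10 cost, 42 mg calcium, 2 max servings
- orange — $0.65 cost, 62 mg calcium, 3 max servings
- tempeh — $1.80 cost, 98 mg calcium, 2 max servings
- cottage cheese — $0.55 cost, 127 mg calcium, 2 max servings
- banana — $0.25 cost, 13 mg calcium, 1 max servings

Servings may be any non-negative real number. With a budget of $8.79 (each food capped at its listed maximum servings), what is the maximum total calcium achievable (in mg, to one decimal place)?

721.2 mg

Calcium per dollar: cottage cheese 230.9, orange 95.38, tempeh 54.44, banana 52, broccoli 38.18.
Take 2 servings of cottage cheese: spends $1.10, +254.0 mg calcium (running total 254.0 mg).
Take 3 servings of orange: spends $1.95, +186.0 mg calcium (running total 440.0 mg).
Take 2 servings of tempeh: spends $3.60, +196.0 mg calcium (running total 636.0 mg).
Take 1 serving of banana: spends $0.25, +13.0 mg calcium (running total 649.0 mg).
Take 1.718 servings of broccoli: spends $1.89, +72.2 mg calcium (running total 721.2 mg).
Filling greedily by calcium-per-dollar is optimal for one linear limit, giving 721.2 mg.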